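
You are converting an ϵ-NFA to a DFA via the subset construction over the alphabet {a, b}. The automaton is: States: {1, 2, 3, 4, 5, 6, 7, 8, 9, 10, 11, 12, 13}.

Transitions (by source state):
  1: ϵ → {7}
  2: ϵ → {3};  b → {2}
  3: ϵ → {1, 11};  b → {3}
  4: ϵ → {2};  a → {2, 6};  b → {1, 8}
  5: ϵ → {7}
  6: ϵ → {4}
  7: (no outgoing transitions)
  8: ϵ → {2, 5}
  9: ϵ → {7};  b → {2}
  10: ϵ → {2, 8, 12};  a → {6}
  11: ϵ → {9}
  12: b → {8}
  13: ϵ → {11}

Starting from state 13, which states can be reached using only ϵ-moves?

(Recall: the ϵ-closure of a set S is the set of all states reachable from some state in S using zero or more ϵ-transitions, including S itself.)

{7, 9, 11, 13}

Start with {13}.
From 13 via ϵ: add 11.
From 11 via ϵ: add 9.
From 9 via ϵ: add 7.
No new states can be added; the closed set is {7, 9, 11, 13}.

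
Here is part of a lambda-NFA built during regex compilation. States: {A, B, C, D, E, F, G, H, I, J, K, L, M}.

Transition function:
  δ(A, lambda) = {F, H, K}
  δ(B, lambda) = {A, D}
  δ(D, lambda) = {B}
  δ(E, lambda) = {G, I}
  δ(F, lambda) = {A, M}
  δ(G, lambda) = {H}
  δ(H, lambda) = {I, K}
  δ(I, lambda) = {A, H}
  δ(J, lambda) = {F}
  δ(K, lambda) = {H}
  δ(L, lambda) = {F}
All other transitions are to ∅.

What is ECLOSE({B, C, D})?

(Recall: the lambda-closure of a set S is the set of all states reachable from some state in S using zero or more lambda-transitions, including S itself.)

Start with {B, C, D}.
From B via lambda: add A.
From A via lambda: add F, H, K.
From F via lambda: add M.
From H via lambda: add I.
No new states can be added; the closed set is {A, B, C, D, F, H, I, K, M}.

{A, B, C, D, F, H, I, K, M}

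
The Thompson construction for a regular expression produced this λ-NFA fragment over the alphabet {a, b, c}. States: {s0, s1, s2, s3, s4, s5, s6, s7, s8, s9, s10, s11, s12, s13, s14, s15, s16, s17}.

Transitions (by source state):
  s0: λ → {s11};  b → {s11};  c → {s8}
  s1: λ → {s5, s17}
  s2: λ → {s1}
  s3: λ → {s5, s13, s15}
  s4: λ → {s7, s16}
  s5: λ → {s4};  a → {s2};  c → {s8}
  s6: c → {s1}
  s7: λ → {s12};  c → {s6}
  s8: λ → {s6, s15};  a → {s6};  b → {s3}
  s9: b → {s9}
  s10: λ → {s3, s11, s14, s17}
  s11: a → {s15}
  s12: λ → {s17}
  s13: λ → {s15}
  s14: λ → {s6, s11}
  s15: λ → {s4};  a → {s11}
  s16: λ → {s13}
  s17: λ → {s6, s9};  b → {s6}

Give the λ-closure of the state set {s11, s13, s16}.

{s4, s6, s7, s9, s11, s12, s13, s15, s16, s17}

Start with {s11, s13, s16}.
From s13 via λ: add s15.
From s15 via λ: add s4.
From s4 via λ: add s7.
From s7 via λ: add s12.
From s12 via λ: add s17.
From s17 via λ: add s6, s9.
No new states can be added; the closed set is {s4, s6, s7, s9, s11, s12, s13, s15, s16, s17}.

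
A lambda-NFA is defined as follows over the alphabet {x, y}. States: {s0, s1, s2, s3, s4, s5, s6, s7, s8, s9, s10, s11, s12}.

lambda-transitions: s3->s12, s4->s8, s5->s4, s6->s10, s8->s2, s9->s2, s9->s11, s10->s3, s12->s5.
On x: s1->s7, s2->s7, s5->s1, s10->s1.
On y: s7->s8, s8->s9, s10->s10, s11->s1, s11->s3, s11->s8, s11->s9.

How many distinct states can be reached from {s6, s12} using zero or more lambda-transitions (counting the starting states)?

8

Start with {s6, s12}.
From s6 via lambda: add s10.
From s12 via lambda: add s5.
From s5 via lambda: add s4.
From s10 via lambda: add s3.
From s4 via lambda: add s8.
From s8 via lambda: add s2.
lambda-closure = {s2, s3, s4, s5, s6, s8, s10, s12}, which has 8 states.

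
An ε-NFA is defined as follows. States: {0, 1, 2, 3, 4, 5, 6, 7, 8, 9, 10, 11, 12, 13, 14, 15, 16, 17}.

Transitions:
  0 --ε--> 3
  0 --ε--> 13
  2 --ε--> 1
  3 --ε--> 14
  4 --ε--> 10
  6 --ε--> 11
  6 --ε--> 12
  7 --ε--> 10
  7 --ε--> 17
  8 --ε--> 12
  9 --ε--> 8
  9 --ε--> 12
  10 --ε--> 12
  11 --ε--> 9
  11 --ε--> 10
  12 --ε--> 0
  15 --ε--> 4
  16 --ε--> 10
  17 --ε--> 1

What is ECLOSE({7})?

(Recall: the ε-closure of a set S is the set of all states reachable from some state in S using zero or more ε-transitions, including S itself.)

{0, 1, 3, 7, 10, 12, 13, 14, 17}

Start with {7}.
From 7 via ε: add 10, 17.
From 10 via ε: add 12.
From 17 via ε: add 1.
From 12 via ε: add 0.
From 0 via ε: add 3, 13.
From 3 via ε: add 14.
No new states can be added; the closed set is {0, 1, 3, 7, 10, 12, 13, 14, 17}.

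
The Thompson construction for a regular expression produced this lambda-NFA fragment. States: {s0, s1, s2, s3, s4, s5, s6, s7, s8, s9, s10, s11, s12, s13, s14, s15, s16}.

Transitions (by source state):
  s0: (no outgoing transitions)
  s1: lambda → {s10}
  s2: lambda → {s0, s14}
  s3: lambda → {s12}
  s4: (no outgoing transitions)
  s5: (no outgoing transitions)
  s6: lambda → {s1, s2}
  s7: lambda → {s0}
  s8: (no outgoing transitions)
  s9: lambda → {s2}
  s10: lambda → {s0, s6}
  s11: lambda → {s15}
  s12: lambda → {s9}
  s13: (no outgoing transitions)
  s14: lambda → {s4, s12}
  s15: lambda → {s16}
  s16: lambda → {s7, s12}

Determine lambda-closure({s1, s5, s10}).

{s0, s1, s2, s4, s5, s6, s9, s10, s12, s14}

Start with {s1, s5, s10}.
From s10 via lambda: add s0, s6.
From s6 via lambda: add s2.
From s2 via lambda: add s14.
From s14 via lambda: add s4, s12.
From s12 via lambda: add s9.
No new states can be added; the closed set is {s0, s1, s2, s4, s5, s6, s9, s10, s12, s14}.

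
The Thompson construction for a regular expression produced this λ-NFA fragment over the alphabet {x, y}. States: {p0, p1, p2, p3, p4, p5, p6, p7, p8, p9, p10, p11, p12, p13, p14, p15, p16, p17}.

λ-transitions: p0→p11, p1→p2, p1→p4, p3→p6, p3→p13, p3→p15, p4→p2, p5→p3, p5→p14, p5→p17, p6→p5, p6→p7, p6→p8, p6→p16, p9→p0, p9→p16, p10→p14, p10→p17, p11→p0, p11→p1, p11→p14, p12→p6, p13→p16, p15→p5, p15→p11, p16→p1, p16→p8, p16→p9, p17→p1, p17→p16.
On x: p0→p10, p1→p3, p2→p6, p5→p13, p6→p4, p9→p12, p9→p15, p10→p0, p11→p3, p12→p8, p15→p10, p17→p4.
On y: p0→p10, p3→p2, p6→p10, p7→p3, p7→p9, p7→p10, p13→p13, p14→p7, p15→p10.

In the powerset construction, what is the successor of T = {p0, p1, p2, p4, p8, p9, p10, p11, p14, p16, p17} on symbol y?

p0 on y → {p10}.
p14 on y → {p7}.
No y-transition from p1, p2, p4, p8, p9, p10, p11, p16, p17.
Union after reading y: {p7, p10}.
Now take the λ-closure:
From p10 via λ: add p14, p17.
From p17 via λ: add p1, p16.
From p1 via λ: add p2, p4.
From p16 via λ: add p8, p9.
From p9 via λ: add p0.
From p0 via λ: add p11.
No new states can be added; the closed set is {p0, p1, p2, p4, p7, p8, p9, p10, p11, p14, p16, p17}.

{p0, p1, p2, p4, p7, p8, p9, p10, p11, p14, p16, p17}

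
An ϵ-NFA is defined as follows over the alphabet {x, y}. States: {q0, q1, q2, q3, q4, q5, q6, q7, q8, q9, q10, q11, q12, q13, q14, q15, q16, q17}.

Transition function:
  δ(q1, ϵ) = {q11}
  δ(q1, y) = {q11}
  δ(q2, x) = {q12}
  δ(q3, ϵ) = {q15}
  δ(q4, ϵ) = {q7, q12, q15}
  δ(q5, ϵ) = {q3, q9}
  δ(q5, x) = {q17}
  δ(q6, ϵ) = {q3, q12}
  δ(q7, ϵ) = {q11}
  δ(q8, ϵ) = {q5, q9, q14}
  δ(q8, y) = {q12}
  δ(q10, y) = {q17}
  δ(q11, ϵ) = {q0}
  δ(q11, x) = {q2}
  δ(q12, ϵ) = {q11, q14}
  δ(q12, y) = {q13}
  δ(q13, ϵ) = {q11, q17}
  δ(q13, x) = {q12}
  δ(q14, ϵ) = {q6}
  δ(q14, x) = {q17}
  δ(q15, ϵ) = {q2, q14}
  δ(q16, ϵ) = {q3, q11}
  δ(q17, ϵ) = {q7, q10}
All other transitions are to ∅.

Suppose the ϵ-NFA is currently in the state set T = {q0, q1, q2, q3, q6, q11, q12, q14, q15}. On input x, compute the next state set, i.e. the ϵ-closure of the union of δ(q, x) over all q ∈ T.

{q0, q2, q3, q6, q7, q10, q11, q12, q14, q15, q17}

q2 on x → {q12}.
q11 on x → {q2}.
q14 on x → {q17}.
No x-transition from q0, q1, q3, q6, q12, q15.
Union after reading x: {q2, q12, q17}.
Now take the ϵ-closure:
From q12 via ϵ: add q11, q14.
From q17 via ϵ: add q7, q10.
From q11 via ϵ: add q0.
From q14 via ϵ: add q6.
From q6 via ϵ: add q3.
From q3 via ϵ: add q15.
No new states can be added; the closed set is {q0, q2, q3, q6, q7, q10, q11, q12, q14, q15, q17}.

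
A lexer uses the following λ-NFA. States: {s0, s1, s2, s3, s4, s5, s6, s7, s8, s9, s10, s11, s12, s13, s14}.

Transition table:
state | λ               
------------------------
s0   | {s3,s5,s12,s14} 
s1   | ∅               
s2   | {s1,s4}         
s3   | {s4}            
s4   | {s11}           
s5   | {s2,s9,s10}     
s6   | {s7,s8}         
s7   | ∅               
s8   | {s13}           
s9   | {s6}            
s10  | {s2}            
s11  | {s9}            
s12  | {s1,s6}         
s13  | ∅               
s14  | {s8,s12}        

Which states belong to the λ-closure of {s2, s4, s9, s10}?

{s1, s2, s4, s6, s7, s8, s9, s10, s11, s13}

Start with {s2, s4, s9, s10}.
From s2 via λ: add s1.
From s4 via λ: add s11.
From s9 via λ: add s6.
From s6 via λ: add s7, s8.
From s8 via λ: add s13.
No new states can be added; the closed set is {s1, s2, s4, s6, s7, s8, s9, s10, s11, s13}.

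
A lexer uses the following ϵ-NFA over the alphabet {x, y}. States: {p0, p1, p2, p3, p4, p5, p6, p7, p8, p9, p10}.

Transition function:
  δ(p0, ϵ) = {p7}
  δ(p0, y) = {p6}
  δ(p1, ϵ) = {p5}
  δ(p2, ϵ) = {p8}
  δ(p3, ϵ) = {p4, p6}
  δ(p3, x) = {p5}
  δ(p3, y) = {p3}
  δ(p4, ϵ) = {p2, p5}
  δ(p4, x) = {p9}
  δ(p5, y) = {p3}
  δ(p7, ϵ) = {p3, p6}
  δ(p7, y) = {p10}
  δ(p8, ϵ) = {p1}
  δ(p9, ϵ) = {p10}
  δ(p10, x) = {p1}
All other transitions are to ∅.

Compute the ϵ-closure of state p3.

{p1, p2, p3, p4, p5, p6, p8}

Start with {p3}.
From p3 via ϵ: add p4, p6.
From p4 via ϵ: add p2, p5.
From p2 via ϵ: add p8.
From p8 via ϵ: add p1.
No new states can be added; the closed set is {p1, p2, p3, p4, p5, p6, p8}.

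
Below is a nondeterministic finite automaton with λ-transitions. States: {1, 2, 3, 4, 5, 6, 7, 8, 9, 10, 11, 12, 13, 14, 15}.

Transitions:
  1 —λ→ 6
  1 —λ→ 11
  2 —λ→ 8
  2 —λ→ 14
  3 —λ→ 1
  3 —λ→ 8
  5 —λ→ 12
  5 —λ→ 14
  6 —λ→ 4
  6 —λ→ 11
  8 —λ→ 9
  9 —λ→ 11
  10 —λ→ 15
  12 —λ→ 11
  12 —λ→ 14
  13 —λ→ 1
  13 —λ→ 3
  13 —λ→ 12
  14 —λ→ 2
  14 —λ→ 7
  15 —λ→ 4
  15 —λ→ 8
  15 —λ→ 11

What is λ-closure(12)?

{2, 7, 8, 9, 11, 12, 14}

Start with {12}.
From 12 via λ: add 11, 14.
From 14 via λ: add 2, 7.
From 2 via λ: add 8.
From 8 via λ: add 9.
No new states can be added; the closed set is {2, 7, 8, 9, 11, 12, 14}.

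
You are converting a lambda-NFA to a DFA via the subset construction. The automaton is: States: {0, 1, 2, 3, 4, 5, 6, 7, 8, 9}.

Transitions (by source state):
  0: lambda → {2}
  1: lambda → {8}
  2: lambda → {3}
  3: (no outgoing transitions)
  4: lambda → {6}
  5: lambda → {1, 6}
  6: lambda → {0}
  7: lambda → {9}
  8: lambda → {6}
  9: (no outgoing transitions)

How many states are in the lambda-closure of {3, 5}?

7

Start with {3, 5}.
From 5 via lambda: add 1, 6.
From 1 via lambda: add 8.
From 6 via lambda: add 0.
From 0 via lambda: add 2.
lambda-closure = {0, 1, 2, 3, 5, 6, 8}, which has 7 states.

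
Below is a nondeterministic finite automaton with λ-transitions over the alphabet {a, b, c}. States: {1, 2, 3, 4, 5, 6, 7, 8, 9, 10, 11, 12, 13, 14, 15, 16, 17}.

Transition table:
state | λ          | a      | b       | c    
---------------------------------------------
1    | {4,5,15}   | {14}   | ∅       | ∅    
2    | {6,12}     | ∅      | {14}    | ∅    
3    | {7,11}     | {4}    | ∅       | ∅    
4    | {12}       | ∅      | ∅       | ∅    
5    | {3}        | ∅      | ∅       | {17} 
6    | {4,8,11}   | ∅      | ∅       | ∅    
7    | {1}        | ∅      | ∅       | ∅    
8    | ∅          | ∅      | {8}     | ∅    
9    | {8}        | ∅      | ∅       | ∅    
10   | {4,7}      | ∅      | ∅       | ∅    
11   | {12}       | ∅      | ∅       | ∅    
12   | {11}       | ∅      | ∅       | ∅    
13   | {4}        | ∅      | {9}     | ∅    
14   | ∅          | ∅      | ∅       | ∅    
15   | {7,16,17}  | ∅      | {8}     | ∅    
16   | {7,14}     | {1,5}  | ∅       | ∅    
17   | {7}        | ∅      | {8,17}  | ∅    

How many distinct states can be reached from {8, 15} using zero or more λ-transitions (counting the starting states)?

12

Start with {8, 15}.
From 15 via λ: add 7, 16, 17.
From 7 via λ: add 1.
From 16 via λ: add 14.
From 1 via λ: add 4, 5.
From 4 via λ: add 12.
From 5 via λ: add 3.
From 3 via λ: add 11.
λ-closure = {1, 3, 4, 5, 7, 8, 11, 12, 14, 15, 16, 17}, which has 12 states.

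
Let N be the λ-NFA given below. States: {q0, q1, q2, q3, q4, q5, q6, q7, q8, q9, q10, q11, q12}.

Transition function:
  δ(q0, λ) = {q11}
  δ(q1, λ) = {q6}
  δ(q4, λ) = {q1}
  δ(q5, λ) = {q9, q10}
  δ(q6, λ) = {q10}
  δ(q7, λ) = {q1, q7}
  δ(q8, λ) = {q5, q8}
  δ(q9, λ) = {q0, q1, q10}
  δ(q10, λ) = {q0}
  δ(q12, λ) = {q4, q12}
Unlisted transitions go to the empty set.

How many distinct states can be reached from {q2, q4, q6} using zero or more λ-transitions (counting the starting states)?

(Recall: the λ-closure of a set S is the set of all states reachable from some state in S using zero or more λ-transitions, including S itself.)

Start with {q2, q4, q6}.
From q4 via λ: add q1.
From q6 via λ: add q10.
From q10 via λ: add q0.
From q0 via λ: add q11.
λ-closure = {q0, q1, q2, q4, q6, q10, q11}, which has 7 states.

7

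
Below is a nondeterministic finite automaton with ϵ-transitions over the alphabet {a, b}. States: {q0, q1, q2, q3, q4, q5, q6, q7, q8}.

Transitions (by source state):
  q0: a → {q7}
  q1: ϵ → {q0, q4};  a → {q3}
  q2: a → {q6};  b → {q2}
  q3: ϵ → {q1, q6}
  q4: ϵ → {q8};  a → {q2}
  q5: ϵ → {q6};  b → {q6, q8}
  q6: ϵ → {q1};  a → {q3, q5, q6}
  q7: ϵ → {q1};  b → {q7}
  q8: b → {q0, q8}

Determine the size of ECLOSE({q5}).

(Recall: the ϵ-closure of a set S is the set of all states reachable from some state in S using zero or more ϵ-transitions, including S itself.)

Start with {q5}.
From q5 via ϵ: add q6.
From q6 via ϵ: add q1.
From q1 via ϵ: add q0, q4.
From q4 via ϵ: add q8.
ϵ-closure = {q0, q1, q4, q5, q6, q8}, which has 6 states.

6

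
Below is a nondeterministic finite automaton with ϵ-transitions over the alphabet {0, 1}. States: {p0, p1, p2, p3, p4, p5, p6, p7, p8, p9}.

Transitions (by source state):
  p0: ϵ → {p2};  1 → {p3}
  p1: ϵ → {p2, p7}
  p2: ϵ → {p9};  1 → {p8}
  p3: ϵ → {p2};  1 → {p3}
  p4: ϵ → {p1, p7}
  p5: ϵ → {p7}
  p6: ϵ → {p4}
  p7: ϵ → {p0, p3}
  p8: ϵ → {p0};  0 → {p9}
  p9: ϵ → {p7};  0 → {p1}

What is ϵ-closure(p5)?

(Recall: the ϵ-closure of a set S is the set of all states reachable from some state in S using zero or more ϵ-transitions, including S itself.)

Start with {p5}.
From p5 via ϵ: add p7.
From p7 via ϵ: add p0, p3.
From p0 via ϵ: add p2.
From p2 via ϵ: add p9.
No new states can be added; the closed set is {p0, p2, p3, p5, p7, p9}.

{p0, p2, p3, p5, p7, p9}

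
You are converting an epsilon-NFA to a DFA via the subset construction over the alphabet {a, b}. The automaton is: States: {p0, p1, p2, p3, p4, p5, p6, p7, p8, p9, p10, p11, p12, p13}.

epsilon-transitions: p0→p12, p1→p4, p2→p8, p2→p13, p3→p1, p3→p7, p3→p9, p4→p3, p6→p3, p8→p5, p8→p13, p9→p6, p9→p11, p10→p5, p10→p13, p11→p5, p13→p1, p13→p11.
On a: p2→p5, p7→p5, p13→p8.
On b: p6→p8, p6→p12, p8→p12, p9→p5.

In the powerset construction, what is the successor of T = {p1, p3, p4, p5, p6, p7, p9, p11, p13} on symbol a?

p7 on a → {p5}.
p13 on a → {p8}.
No a-transition from p1, p3, p4, p5, p6, p9, p11.
Union after reading a: {p5, p8}.
Now take the epsilon-closure:
From p8 via epsilon: add p13.
From p13 via epsilon: add p1, p11.
From p1 via epsilon: add p4.
From p4 via epsilon: add p3.
From p3 via epsilon: add p7, p9.
From p9 via epsilon: add p6.
No new states can be added; the closed set is {p1, p3, p4, p5, p6, p7, p8, p9, p11, p13}.

{p1, p3, p4, p5, p6, p7, p8, p9, p11, p13}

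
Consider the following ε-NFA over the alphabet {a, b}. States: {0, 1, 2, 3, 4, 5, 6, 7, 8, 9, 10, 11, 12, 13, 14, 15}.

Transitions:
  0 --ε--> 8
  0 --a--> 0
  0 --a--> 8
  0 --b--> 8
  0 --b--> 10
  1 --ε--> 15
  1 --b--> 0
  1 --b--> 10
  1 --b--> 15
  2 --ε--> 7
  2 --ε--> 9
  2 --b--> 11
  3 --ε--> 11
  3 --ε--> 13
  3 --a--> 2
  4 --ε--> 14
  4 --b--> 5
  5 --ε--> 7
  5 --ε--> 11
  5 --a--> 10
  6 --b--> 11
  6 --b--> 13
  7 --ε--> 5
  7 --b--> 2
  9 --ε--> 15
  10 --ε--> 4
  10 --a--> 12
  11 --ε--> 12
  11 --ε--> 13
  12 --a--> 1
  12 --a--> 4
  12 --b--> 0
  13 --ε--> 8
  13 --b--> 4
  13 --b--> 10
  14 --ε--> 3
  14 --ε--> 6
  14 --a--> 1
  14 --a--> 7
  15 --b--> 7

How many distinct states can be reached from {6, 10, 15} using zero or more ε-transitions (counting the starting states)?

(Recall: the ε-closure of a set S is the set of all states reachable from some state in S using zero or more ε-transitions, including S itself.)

Start with {6, 10, 15}.
From 10 via ε: add 4.
From 4 via ε: add 14.
From 14 via ε: add 3.
From 3 via ε: add 11, 13.
From 11 via ε: add 12.
From 13 via ε: add 8.
ε-closure = {3, 4, 6, 8, 10, 11, 12, 13, 14, 15}, which has 10 states.

10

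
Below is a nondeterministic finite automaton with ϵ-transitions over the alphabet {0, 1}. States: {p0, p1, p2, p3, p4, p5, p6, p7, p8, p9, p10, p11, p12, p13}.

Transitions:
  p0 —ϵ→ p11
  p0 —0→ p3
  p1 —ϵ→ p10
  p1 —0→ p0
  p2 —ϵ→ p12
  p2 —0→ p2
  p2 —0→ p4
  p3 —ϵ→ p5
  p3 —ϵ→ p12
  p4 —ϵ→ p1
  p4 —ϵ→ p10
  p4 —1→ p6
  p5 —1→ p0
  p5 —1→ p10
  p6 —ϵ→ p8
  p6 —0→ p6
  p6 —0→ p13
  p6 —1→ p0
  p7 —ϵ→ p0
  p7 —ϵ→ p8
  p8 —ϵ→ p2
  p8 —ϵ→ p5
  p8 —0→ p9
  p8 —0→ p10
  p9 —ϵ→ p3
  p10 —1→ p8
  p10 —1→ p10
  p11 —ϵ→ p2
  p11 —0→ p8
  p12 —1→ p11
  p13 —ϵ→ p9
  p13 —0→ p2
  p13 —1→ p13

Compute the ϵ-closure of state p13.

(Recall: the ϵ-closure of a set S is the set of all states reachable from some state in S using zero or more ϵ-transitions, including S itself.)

{p3, p5, p9, p12, p13}

Start with {p13}.
From p13 via ϵ: add p9.
From p9 via ϵ: add p3.
From p3 via ϵ: add p5, p12.
No new states can be added; the closed set is {p3, p5, p9, p12, p13}.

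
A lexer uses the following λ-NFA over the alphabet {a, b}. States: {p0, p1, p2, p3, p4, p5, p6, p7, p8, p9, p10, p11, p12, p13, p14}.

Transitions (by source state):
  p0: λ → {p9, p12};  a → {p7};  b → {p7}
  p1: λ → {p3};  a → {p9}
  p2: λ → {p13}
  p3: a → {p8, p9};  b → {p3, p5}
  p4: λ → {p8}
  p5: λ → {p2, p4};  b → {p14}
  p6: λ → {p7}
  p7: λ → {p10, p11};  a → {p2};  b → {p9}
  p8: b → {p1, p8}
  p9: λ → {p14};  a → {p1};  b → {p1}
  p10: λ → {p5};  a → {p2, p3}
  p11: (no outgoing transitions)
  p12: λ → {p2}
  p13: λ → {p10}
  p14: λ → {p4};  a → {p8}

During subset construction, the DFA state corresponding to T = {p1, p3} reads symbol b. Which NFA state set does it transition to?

p3 on b → {p3, p5}.
No b-transition from p1.
Union after reading b: {p3, p5}.
Now take the λ-closure:
From p5 via λ: add p2, p4.
From p2 via λ: add p13.
From p4 via λ: add p8.
From p13 via λ: add p10.
No new states can be added; the closed set is {p2, p3, p4, p5, p8, p10, p13}.

{p2, p3, p4, p5, p8, p10, p13}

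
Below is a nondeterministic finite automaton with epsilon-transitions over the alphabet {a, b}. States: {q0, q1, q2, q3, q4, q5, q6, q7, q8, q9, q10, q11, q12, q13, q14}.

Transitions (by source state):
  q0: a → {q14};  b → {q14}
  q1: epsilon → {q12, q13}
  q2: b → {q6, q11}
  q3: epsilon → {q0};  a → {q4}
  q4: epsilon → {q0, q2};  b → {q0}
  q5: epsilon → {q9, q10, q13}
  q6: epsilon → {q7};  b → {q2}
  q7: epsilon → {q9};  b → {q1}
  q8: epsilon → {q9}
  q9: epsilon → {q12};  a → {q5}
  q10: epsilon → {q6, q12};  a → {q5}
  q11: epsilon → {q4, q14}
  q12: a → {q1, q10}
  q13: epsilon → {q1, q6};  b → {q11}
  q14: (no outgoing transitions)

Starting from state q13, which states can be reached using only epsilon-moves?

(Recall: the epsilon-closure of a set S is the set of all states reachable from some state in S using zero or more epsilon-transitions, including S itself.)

Start with {q13}.
From q13 via epsilon: add q1, q6.
From q1 via epsilon: add q12.
From q6 via epsilon: add q7.
From q7 via epsilon: add q9.
No new states can be added; the closed set is {q1, q6, q7, q9, q12, q13}.

{q1, q6, q7, q9, q12, q13}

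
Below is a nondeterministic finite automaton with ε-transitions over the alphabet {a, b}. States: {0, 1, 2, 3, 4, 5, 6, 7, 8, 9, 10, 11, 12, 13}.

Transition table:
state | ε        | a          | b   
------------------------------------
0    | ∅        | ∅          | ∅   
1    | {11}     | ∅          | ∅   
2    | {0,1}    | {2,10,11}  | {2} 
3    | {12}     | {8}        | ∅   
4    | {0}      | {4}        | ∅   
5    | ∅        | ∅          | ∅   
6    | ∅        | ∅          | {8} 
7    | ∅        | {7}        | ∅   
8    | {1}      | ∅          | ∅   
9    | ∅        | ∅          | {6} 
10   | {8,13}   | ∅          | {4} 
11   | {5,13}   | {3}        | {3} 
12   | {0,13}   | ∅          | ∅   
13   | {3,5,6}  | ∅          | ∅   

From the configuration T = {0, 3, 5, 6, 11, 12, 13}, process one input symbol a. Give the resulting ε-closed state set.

3 on a → {8}.
11 on a → {3}.
No a-transition from 0, 5, 6, 12, 13.
Union after reading a: {3, 8}.
Now take the ε-closure:
From 3 via ε: add 12.
From 8 via ε: add 1.
From 1 via ε: add 11.
From 12 via ε: add 0, 13.
From 11 via ε: add 5.
From 13 via ε: add 6.
No new states can be added; the closed set is {0, 1, 3, 5, 6, 8, 11, 12, 13}.

{0, 1, 3, 5, 6, 8, 11, 12, 13}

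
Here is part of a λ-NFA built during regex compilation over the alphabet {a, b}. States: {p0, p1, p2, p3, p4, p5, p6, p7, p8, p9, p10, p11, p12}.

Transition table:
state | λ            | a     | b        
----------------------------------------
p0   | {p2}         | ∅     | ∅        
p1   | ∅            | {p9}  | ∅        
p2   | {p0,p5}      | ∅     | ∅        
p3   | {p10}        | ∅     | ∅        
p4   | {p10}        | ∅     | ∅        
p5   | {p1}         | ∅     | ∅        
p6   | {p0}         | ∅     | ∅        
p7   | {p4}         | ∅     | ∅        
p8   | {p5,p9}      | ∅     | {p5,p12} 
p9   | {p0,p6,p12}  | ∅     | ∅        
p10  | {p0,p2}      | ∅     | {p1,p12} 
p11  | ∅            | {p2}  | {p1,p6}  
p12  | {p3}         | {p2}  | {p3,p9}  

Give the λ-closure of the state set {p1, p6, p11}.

{p0, p1, p2, p5, p6, p11}

Start with {p1, p6, p11}.
From p6 via λ: add p0.
From p0 via λ: add p2.
From p2 via λ: add p5.
No new states can be added; the closed set is {p0, p1, p2, p5, p6, p11}.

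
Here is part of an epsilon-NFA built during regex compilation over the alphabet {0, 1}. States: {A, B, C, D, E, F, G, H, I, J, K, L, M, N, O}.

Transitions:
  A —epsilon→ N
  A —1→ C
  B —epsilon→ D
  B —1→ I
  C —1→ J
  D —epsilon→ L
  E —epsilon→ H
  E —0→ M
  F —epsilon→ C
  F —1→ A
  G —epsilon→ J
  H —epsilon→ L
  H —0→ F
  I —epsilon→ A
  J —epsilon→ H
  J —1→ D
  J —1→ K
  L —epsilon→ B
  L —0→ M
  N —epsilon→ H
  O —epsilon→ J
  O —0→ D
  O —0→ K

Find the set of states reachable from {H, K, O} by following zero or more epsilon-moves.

{B, D, H, J, K, L, O}

Start with {H, K, O}.
From H via epsilon: add L.
From O via epsilon: add J.
From L via epsilon: add B.
From B via epsilon: add D.
No new states can be added; the closed set is {B, D, H, J, K, L, O}.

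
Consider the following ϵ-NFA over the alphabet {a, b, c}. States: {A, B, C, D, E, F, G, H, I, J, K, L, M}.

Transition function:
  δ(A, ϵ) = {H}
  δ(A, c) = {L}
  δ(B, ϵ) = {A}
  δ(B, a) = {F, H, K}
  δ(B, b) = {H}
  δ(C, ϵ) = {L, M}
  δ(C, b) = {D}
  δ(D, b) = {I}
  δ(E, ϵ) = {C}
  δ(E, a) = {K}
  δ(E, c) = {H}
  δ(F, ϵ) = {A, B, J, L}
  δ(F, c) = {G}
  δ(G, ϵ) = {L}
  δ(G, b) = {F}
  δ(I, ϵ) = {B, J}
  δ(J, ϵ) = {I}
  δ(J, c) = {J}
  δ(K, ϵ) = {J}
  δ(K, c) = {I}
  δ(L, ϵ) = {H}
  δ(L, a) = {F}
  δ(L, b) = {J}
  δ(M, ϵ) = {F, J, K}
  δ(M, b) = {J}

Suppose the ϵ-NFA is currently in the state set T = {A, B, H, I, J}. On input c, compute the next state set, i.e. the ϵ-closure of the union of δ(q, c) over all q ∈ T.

A on c → {L}.
J on c → {J}.
No c-transition from B, H, I.
Union after reading c: {J, L}.
Now take the ϵ-closure:
From J via ϵ: add I.
From L via ϵ: add H.
From I via ϵ: add B.
From B via ϵ: add A.
No new states can be added; the closed set is {A, B, H, I, J, L}.

{A, B, H, I, J, L}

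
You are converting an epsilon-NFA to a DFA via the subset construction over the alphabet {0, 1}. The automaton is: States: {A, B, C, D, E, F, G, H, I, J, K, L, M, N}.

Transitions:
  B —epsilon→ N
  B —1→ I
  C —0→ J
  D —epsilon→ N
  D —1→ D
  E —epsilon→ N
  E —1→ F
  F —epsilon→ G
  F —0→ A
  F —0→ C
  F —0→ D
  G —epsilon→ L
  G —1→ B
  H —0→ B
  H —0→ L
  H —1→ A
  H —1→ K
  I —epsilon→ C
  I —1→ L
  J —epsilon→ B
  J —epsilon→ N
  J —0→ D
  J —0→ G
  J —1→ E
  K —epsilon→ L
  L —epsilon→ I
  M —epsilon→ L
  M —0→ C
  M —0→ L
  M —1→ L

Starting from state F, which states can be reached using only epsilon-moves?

Start with {F}.
From F via epsilon: add G.
From G via epsilon: add L.
From L via epsilon: add I.
From I via epsilon: add C.
No new states can be added; the closed set is {C, F, G, I, L}.

{C, F, G, I, L}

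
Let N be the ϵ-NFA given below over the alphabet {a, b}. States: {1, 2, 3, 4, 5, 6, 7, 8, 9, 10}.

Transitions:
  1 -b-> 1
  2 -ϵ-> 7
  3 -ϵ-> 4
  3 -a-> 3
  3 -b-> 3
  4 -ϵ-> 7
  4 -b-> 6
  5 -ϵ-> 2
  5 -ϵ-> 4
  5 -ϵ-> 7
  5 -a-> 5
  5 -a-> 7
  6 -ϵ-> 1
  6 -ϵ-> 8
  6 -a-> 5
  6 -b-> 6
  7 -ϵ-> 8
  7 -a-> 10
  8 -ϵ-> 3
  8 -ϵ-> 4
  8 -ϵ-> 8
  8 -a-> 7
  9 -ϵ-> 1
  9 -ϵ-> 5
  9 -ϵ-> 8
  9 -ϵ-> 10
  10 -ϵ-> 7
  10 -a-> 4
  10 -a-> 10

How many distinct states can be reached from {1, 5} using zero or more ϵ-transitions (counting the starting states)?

Start with {1, 5}.
From 5 via ϵ: add 2, 4, 7.
From 7 via ϵ: add 8.
From 8 via ϵ: add 3.
ϵ-closure = {1, 2, 3, 4, 5, 7, 8}, which has 7 states.

7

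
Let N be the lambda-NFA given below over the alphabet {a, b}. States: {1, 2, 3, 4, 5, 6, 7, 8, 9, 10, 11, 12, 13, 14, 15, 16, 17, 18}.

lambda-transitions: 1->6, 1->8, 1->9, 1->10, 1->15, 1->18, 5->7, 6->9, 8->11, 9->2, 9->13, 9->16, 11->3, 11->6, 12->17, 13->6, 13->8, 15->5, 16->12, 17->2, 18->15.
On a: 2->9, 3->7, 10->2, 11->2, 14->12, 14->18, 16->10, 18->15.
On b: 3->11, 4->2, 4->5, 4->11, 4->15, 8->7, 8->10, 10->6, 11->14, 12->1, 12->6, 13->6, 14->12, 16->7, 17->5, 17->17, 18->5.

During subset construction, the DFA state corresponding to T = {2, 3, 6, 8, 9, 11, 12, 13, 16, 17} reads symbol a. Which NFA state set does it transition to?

2 on a → {9}.
3 on a → {7}.
11 on a → {2}.
16 on a → {10}.
No a-transition from 6, 8, 9, 12, 13, 17.
Union after reading a: {2, 7, 9, 10}.
Now take the lambda-closure:
From 9 via lambda: add 13, 16.
From 13 via lambda: add 6, 8.
From 16 via lambda: add 12.
From 8 via lambda: add 11.
From 12 via lambda: add 17.
From 11 via lambda: add 3.
No new states can be added; the closed set is {2, 3, 6, 7, 8, 9, 10, 11, 12, 13, 16, 17}.

{2, 3, 6, 7, 8, 9, 10, 11, 12, 13, 16, 17}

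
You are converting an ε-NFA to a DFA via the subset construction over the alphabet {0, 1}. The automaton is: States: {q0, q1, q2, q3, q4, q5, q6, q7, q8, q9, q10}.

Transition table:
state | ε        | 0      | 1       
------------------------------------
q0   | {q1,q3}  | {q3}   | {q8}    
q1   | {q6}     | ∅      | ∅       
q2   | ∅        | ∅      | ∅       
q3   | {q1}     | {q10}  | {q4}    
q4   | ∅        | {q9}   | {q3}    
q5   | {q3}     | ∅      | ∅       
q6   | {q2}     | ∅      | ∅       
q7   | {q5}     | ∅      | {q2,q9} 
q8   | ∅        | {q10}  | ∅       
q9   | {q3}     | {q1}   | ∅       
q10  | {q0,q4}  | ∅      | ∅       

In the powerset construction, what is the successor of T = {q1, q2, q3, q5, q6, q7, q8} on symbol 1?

{q1, q2, q3, q4, q6, q9}

q3 on 1 → {q4}.
q7 on 1 → {q2, q9}.
No 1-transition from q1, q2, q5, q6, q8.
Union after reading 1: {q2, q4, q9}.
Now take the ε-closure:
From q9 via ε: add q3.
From q3 via ε: add q1.
From q1 via ε: add q6.
No new states can be added; the closed set is {q1, q2, q3, q4, q6, q9}.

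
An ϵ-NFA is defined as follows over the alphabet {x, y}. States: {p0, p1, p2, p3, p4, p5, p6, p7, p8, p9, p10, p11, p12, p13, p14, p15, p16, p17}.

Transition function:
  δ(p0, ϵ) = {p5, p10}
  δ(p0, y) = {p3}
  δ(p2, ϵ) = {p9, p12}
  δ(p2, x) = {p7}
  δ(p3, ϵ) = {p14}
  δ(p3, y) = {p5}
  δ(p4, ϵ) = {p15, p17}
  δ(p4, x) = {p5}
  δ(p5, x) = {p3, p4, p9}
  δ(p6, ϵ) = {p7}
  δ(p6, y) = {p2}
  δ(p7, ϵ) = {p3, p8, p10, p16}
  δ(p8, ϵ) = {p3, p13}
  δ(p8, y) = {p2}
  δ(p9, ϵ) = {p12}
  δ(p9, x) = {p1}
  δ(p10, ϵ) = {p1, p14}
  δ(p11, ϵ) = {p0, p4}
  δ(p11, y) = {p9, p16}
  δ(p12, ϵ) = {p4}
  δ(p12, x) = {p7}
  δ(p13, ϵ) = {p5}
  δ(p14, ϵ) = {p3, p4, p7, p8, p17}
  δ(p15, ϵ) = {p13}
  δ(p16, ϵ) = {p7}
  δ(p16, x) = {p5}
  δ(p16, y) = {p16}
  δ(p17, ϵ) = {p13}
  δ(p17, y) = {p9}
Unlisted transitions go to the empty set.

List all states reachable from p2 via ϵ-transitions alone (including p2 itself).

Start with {p2}.
From p2 via ϵ: add p9, p12.
From p12 via ϵ: add p4.
From p4 via ϵ: add p15, p17.
From p15 via ϵ: add p13.
From p13 via ϵ: add p5.
No new states can be added; the closed set is {p2, p4, p5, p9, p12, p13, p15, p17}.

{p2, p4, p5, p9, p12, p13, p15, p17}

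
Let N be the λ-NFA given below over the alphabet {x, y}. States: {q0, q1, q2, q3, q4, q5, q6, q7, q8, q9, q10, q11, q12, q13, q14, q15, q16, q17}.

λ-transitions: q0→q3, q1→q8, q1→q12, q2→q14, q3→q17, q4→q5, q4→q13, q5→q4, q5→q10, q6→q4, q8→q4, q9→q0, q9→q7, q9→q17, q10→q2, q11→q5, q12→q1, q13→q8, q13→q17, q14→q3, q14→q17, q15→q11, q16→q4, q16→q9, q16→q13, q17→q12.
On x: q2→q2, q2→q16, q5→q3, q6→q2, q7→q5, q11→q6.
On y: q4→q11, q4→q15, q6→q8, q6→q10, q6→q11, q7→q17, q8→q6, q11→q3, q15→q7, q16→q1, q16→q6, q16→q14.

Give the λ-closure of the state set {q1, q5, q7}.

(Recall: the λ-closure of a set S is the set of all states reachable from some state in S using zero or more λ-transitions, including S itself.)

Start with {q1, q5, q7}.
From q1 via λ: add q8, q12.
From q5 via λ: add q4, q10.
From q4 via λ: add q13.
From q10 via λ: add q2.
From q2 via λ: add q14.
From q13 via λ: add q17.
From q14 via λ: add q3.
No new states can be added; the closed set is {q1, q2, q3, q4, q5, q7, q8, q10, q12, q13, q14, q17}.

{q1, q2, q3, q4, q5, q7, q8, q10, q12, q13, q14, q17}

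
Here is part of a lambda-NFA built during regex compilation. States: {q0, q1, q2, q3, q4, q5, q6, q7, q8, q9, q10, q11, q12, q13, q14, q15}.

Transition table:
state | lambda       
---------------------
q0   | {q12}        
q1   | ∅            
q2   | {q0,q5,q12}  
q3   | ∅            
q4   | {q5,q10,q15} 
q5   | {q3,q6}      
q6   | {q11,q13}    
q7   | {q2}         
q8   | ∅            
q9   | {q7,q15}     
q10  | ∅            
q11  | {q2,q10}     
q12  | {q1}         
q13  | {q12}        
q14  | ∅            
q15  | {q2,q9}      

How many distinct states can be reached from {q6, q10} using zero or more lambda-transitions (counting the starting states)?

Start with {q6, q10}.
From q6 via lambda: add q11, q13.
From q11 via lambda: add q2.
From q13 via lambda: add q12.
From q2 via lambda: add q0, q5.
From q12 via lambda: add q1.
From q5 via lambda: add q3.
lambda-closure = {q0, q1, q2, q3, q5, q6, q10, q11, q12, q13}, which has 10 states.

10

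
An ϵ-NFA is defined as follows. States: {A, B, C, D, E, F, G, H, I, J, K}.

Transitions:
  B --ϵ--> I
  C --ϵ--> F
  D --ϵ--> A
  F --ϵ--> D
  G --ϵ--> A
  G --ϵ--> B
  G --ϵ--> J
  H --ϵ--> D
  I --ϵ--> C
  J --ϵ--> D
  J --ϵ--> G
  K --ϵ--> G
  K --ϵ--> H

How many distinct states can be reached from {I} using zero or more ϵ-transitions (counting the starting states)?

Start with {I}.
From I via ϵ: add C.
From C via ϵ: add F.
From F via ϵ: add D.
From D via ϵ: add A.
ϵ-closure = {A, C, D, F, I}, which has 5 states.

5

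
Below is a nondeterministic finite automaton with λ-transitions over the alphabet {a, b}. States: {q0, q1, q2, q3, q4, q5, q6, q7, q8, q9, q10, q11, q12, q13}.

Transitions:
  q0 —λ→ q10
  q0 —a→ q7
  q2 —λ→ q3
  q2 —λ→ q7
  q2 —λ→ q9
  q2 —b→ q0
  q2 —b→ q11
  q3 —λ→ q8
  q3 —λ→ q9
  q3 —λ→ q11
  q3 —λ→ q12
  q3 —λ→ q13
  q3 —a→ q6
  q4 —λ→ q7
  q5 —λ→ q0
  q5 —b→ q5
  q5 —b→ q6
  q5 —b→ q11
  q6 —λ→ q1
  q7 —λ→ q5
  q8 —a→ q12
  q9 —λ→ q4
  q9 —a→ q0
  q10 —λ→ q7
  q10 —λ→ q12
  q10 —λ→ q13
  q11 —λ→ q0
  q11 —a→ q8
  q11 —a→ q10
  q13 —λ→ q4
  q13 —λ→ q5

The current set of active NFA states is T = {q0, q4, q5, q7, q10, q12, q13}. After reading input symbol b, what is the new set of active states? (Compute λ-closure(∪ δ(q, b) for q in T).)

{q0, q1, q4, q5, q6, q7, q10, q11, q12, q13}

q5 on b → {q5, q6, q11}.
No b-transition from q0, q4, q7, q10, q12, q13.
Union after reading b: {q5, q6, q11}.
Now take the λ-closure:
From q5 via λ: add q0.
From q6 via λ: add q1.
From q0 via λ: add q10.
From q10 via λ: add q7, q12, q13.
From q13 via λ: add q4.
No new states can be added; the closed set is {q0, q1, q4, q5, q6, q7, q10, q11, q12, q13}.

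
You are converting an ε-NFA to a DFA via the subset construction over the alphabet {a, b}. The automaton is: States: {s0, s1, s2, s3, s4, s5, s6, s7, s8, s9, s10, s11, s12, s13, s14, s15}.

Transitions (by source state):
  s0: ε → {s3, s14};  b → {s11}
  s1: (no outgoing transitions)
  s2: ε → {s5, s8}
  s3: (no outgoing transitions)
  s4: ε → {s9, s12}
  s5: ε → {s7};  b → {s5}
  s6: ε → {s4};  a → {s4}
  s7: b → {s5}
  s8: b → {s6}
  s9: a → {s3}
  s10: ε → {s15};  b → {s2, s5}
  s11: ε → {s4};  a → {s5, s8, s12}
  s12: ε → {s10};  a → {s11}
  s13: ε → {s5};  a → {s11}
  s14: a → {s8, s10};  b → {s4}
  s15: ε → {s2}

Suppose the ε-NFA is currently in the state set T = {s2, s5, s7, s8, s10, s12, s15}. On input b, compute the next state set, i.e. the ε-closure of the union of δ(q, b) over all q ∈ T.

{s2, s4, s5, s6, s7, s8, s9, s10, s12, s15}

s5 on b → {s5}.
s7 on b → {s5}.
s8 on b → {s6}.
s10 on b → {s2, s5}.
No b-transition from s2, s12, s15.
Union after reading b: {s2, s5, s6}.
Now take the ε-closure:
From s2 via ε: add s8.
From s5 via ε: add s7.
From s6 via ε: add s4.
From s4 via ε: add s9, s12.
From s12 via ε: add s10.
From s10 via ε: add s15.
No new states can be added; the closed set is {s2, s4, s5, s6, s7, s8, s9, s10, s12, s15}.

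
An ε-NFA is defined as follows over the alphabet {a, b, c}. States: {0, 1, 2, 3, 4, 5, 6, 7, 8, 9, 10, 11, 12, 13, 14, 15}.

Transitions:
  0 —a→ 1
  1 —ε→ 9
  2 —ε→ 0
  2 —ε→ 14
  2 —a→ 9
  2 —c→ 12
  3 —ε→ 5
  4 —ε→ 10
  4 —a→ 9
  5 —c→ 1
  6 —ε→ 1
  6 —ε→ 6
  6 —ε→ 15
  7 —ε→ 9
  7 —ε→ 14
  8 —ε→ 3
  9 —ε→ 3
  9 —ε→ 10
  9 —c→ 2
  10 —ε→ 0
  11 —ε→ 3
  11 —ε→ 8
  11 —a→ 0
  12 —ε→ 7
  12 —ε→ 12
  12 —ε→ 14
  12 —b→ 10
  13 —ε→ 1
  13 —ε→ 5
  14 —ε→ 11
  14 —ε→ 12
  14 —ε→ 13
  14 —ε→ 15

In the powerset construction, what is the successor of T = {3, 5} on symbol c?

5 on c → {1}.
No c-transition from 3.
Union after reading c: {1}.
Now take the ε-closure:
From 1 via ε: add 9.
From 9 via ε: add 3, 10.
From 3 via ε: add 5.
From 10 via ε: add 0.
No new states can be added; the closed set is {0, 1, 3, 5, 9, 10}.

{0, 1, 3, 5, 9, 10}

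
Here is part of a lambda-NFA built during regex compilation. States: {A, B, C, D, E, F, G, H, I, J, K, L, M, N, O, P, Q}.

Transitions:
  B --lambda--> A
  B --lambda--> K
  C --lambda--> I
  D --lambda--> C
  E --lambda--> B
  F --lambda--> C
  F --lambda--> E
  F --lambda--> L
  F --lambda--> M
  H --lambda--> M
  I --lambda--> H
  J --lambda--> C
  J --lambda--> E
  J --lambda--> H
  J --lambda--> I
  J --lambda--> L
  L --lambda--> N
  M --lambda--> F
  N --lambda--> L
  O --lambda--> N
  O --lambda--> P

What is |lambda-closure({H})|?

Start with {H}.
From H via lambda: add M.
From M via lambda: add F.
From F via lambda: add C, E, L.
From C via lambda: add I.
From E via lambda: add B.
From L via lambda: add N.
From B via lambda: add A, K.
lambda-closure = {A, B, C, E, F, H, I, K, L, M, N}, which has 11 states.

11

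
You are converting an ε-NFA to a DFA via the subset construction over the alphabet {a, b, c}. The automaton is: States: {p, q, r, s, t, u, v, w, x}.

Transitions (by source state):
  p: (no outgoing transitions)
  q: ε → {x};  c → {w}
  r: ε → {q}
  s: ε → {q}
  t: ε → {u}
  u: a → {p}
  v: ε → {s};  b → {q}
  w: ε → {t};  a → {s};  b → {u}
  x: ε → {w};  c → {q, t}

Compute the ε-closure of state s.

{q, s, t, u, w, x}

Start with {s}.
From s via ε: add q.
From q via ε: add x.
From x via ε: add w.
From w via ε: add t.
From t via ε: add u.
No new states can be added; the closed set is {q, s, t, u, w, x}.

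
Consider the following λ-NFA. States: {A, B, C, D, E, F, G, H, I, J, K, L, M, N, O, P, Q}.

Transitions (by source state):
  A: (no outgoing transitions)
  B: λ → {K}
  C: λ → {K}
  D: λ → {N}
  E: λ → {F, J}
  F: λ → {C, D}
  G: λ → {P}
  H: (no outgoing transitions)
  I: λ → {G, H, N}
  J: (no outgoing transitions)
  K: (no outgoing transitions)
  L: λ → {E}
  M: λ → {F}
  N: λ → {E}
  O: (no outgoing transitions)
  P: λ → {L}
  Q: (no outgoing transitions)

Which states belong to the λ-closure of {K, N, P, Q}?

Start with {K, N, P, Q}.
From N via λ: add E.
From P via λ: add L.
From E via λ: add F, J.
From F via λ: add C, D.
No new states can be added; the closed set is {C, D, E, F, J, K, L, N, P, Q}.

{C, D, E, F, J, K, L, N, P, Q}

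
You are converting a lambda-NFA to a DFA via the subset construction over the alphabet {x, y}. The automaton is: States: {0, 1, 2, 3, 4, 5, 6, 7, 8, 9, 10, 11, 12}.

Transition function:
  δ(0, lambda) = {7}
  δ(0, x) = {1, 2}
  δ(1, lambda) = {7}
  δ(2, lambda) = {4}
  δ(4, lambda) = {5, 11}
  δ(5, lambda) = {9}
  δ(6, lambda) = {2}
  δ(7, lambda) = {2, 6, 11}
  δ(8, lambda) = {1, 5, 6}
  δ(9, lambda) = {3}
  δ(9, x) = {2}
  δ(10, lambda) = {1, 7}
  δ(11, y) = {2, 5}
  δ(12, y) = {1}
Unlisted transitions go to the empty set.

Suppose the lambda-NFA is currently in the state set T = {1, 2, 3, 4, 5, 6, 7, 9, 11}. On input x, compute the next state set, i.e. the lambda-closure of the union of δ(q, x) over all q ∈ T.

9 on x → {2}.
No x-transition from 1, 2, 3, 4, 5, 6, 7, 11.
Union after reading x: {2}.
Now take the lambda-closure:
From 2 via lambda: add 4.
From 4 via lambda: add 5, 11.
From 5 via lambda: add 9.
From 9 via lambda: add 3.
No new states can be added; the closed set is {2, 3, 4, 5, 9, 11}.

{2, 3, 4, 5, 9, 11}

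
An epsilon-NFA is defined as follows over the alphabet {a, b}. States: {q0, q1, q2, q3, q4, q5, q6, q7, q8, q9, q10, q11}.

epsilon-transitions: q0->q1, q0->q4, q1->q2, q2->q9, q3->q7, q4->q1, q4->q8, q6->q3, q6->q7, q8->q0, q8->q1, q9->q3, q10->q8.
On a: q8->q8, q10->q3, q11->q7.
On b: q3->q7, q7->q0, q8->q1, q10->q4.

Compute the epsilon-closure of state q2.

Start with {q2}.
From q2 via epsilon: add q9.
From q9 via epsilon: add q3.
From q3 via epsilon: add q7.
No new states can be added; the closed set is {q2, q3, q7, q9}.

{q2, q3, q7, q9}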